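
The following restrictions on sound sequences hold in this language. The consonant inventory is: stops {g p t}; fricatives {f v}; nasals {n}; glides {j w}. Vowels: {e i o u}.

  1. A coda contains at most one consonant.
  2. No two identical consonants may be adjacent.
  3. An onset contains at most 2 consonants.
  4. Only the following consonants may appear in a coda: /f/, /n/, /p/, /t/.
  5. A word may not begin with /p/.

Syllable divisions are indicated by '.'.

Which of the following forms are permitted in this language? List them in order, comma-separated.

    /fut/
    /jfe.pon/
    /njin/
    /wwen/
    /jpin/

/fut/, /jfe.pon/, /njin/, /jpin/

/fut/ — σ1 onset /f/, coda /t/ ok → permitted
/jfe.pon/ — σ1 onset /jf/ (2C), coda /∅/ ok; σ2 onset /p/, coda /n/ ok → permitted
/njin/ — σ1 onset /nj/ (2C), coda /n/ ok → permitted
/wwen/ — violates constraint 2: adjacent identical consonants /ww/ → not permitted
/jpin/ — σ1 onset /jp/ (2C), coda /n/ ok → permitted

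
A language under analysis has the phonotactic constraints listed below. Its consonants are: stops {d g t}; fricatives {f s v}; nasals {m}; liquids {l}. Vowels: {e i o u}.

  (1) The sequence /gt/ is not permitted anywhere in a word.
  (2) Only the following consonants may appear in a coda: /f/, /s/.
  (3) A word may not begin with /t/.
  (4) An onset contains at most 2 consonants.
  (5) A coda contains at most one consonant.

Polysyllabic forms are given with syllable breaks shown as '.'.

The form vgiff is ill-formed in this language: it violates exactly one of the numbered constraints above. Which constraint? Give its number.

5

vgiff: syllable 1 coda /ff/ has 2 consonants (> 1).
This is a violation of constraint 5: "A coda contains at most one consonant."
The remaining constraints (1, 2, 3, 4) are satisfied.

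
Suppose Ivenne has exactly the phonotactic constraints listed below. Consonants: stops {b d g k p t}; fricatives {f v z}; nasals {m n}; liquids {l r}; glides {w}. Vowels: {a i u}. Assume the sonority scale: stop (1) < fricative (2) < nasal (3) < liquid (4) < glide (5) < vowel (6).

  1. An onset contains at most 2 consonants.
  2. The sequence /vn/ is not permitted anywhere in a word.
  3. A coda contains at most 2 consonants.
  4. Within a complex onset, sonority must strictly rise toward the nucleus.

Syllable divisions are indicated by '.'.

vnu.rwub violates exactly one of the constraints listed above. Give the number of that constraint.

vnu.rwub: contains banned sequence /vn/.
This is a violation of constraint 2: "The sequence /vn/ is not permitted anywhere in a word."
The remaining constraints (1, 3, 4) are satisfied.

2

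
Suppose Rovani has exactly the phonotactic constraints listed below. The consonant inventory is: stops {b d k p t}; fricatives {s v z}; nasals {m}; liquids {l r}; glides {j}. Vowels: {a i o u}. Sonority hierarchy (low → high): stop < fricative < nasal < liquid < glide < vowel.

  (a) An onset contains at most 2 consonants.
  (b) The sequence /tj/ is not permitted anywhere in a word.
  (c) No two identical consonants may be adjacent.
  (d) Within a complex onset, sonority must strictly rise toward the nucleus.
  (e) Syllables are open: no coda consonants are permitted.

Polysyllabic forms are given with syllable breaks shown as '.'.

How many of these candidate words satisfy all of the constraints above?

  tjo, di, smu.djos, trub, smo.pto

tjo — violates constraint (b): contains banned sequence /tj/ → phonotactically illegal
di — σ1 onset /d/, coda /∅/ ok → phonotactically legal
smu.djos — violates constraint (e): syllable 2 coda /s/ has 1 consonant (> 0) → phonotactically illegal
trub — violates constraint (e): syllable 1 coda /b/ has 1 consonant (> 0) → phonotactically illegal
smo.pto — violates constraint (d): syllable 2 onset /pt/: /p/ (stop, 1) → /t/ (stop, 1) does not rise → phonotactically illegal
Phonotactically legal: di → 1.

1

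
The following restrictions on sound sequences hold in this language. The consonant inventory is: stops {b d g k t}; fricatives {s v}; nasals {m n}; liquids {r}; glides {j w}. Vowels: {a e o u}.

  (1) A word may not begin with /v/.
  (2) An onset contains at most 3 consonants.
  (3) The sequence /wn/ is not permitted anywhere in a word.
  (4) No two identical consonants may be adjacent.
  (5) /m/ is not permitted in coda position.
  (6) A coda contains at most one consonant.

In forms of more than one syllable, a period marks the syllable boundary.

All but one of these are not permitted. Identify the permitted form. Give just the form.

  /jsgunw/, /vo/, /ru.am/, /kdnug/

/jsgunw/ — violates constraint 6: syllable 1 coda /nw/ has 2 consonants (> 1) → not permitted
/vo/ — violates constraint 1: word begins with /v/ → not permitted
/ru.am/ — violates constraint 5: syllable 2 coda contains /m/ → not permitted
/kdnug/ — σ1 onset /kdn/ (3C), coda /g/ ok → permitted

/kdnug/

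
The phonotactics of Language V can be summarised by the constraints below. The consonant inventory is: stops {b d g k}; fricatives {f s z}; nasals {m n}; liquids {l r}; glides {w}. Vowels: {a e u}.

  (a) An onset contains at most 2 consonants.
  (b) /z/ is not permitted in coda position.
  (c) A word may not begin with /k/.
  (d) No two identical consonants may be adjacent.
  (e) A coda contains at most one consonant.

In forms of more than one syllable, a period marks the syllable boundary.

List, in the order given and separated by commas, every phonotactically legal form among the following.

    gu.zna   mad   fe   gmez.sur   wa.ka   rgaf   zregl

gu.zna — σ1 onset /g/, coda /∅/ ok; σ2 onset /zn/ (2C), coda /∅/ ok → phonotactically legal
mad — σ1 onset /m/, coda /d/ ok → phonotactically legal
fe — σ1 onset /f/, coda /∅/ ok → phonotactically legal
gmez.sur — violates constraint (b): syllable 1 coda contains /z/ → phonotactically illegal
wa.ka — σ1 onset /w/, coda /∅/ ok; σ2 onset /k/, coda /∅/ ok → phonotactically legal
rgaf — σ1 onset /rg/ (2C), coda /f/ ok → phonotactically legal
zregl — violates constraint (e): syllable 1 coda /gl/ has 2 consonants (> 1) → phonotactically illegal

gu.zna, mad, fe, wa.ka, rgaf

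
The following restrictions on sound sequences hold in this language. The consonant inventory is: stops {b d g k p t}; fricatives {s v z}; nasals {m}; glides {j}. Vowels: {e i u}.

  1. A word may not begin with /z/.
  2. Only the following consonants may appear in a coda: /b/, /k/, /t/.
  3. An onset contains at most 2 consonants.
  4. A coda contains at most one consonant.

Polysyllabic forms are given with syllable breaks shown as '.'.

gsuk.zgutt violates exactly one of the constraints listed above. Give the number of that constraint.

gsuk.zgutt: syllable 2 coda /tt/ has 2 consonants (> 1).
This is a violation of constraint 4: "A coda contains at most one consonant."
The remaining constraints (1, 2, 3) are satisfied.

4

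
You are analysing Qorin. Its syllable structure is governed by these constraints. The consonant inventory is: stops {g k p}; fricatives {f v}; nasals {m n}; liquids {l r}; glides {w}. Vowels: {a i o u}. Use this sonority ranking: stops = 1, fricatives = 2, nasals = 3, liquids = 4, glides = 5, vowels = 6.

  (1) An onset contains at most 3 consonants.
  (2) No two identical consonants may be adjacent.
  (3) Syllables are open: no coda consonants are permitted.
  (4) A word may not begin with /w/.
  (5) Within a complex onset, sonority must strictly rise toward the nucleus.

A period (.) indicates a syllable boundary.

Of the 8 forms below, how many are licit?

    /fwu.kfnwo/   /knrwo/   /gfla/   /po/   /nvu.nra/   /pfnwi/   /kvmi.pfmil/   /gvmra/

/fwu.kfnwo/ — violates constraint 1: syllable 2 onset /kfnw/ has 4 consonants (> 3) → illicit
/knrwo/ — violates constraint 1: syllable 1 onset /knrw/ has 4 consonants (> 3) → illicit
/gfla/ — σ1 onset /gfl/ (1→2→4 rises), coda /∅/ ok → licit
/po/ — σ1 onset /p/, coda /∅/ ok → licit
/nvu.nra/ — violates constraint 5: syllable 1 onset /nv/: /n/ (nasal, 3) → /v/ (fricative, 2) does not rise → illicit
/pfnwi/ — violates constraint 1: syllable 1 onset /pfnw/ has 4 consonants (> 3) → illicit
/kvmi.pfmil/ — violates constraint 3: syllable 2 coda /l/ has 1 consonant (> 0) → illicit
/gvmra/ — violates constraint 1: syllable 1 onset /gvmr/ has 4 consonants (> 3) → illicit
Licit: /gfla/, /po/ → 2.

2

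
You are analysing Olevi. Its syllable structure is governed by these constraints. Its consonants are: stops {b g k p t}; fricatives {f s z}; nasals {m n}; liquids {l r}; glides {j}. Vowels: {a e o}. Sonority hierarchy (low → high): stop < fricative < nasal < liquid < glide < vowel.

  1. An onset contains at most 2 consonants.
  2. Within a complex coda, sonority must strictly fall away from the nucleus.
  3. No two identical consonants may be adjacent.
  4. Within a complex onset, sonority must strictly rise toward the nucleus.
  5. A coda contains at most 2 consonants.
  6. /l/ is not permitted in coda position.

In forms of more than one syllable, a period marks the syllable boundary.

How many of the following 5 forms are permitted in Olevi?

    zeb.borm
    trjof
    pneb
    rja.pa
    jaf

3

zeb.borm — violates constraint 3: adjacent identical consonants /bb/ → not permitted
trjof — violates constraint 1: syllable 1 onset /trj/ has 3 consonants (> 2) → not permitted
pneb — σ1 onset /pn/ (1→3 rises), coda /b/ ok → permitted
rja.pa — σ1 onset /rj/ (4→5 rises), coda /∅/ ok; σ2 onset /p/, coda /∅/ ok → permitted
jaf — σ1 onset /j/, coda /f/ ok → permitted
Permitted: pneb, rja.pa, jaf → 3.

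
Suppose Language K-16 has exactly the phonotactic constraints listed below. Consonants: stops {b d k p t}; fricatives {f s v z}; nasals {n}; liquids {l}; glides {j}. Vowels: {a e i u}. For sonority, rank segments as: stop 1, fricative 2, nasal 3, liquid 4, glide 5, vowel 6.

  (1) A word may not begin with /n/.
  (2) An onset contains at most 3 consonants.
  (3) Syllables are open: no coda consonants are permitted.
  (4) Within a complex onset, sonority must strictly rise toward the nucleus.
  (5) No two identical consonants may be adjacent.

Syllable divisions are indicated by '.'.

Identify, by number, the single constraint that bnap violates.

3

bnap: syllable 1 coda /p/ has 1 consonant (> 0).
This is a violation of constraint 3: "Syllables are open: no coda consonants are permitted."
The remaining constraints (1, 2, 4, 5) are satisfied.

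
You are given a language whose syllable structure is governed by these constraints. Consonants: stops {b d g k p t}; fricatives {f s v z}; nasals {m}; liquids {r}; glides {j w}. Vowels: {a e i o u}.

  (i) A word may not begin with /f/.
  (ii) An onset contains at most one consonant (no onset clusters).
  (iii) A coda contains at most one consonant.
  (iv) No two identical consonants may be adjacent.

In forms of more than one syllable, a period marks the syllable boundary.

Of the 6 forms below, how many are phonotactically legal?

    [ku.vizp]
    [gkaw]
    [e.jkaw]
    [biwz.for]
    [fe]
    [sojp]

0

[ku.vizp] — violates constraint (iii): syllable 2 coda /zp/ has 2 consonants (> 1) → phonotactically illegal
[gkaw] — violates constraint (ii): syllable 1 onset /gk/ has 2 consonants (> 1) → phonotactically illegal
[e.jkaw] — violates constraint (ii): syllable 2 onset /jk/ has 2 consonants (> 1) → phonotactically illegal
[biwz.for] — violates constraint (iii): syllable 1 coda /wz/ has 2 consonants (> 1) → phonotactically illegal
[fe] — violates constraint (i): word begins with /f/ → phonotactically illegal
[sojp] — violates constraint (iii): syllable 1 coda /jp/ has 2 consonants (> 1) → phonotactically illegal
No form is phonotactically legal → 0.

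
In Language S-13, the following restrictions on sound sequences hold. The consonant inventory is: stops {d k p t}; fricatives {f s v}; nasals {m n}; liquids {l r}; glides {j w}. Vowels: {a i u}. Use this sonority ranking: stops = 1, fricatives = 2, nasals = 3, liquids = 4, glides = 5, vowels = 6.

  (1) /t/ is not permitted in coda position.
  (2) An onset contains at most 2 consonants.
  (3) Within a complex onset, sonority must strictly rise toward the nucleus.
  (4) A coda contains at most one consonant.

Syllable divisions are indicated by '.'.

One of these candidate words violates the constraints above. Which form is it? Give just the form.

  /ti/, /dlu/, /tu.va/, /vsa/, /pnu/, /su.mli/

/vsa/

/ti/ — σ1 onset /t/, coda /∅/ ok → permitted
/dlu/ — σ1 onset /dl/ (1→4 rises), coda /∅/ ok → permitted
/tu.va/ — σ1 onset /t/, coda /∅/ ok; σ2 onset /v/, coda /∅/ ok → permitted
/vsa/ — violates constraint 3: syllable 1 onset /vs/: /v/ (fricative, 2) → /s/ (fricative, 2) does not rise → not permitted
/pnu/ — σ1 onset /pn/ (1→3 rises), coda /∅/ ok → permitted
/su.mli/ — σ1 onset /s/, coda /∅/ ok; σ2 onset /ml/ (3→4 rises), coda /∅/ ok → permitted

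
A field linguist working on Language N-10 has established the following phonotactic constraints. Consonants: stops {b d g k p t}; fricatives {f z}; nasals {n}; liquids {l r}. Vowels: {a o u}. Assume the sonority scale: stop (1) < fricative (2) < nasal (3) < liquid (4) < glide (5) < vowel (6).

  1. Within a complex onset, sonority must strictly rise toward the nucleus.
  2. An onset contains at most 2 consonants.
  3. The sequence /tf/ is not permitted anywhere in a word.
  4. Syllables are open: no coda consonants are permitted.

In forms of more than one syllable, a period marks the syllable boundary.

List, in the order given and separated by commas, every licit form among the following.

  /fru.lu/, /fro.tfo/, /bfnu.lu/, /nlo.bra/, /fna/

/fru.lu/ — σ1 onset /fr/ (2→4 rises), coda /∅/ ok; σ2 onset /l/, coda /∅/ ok → licit
/fro.tfo/ — violates constraint 3: contains banned sequence /tf/ → illicit
/bfnu.lu/ — violates constraint 2: syllable 1 onset /bfn/ has 3 consonants (> 2) → illicit
/nlo.bra/ — σ1 onset /nl/ (3→4 rises), coda /∅/ ok; σ2 onset /br/ (1→4 rises), coda /∅/ ok → licit
/fna/ — σ1 onset /fn/ (2→3 rises), coda /∅/ ok → licit

/fru.lu/, /nlo.bra/, /fna/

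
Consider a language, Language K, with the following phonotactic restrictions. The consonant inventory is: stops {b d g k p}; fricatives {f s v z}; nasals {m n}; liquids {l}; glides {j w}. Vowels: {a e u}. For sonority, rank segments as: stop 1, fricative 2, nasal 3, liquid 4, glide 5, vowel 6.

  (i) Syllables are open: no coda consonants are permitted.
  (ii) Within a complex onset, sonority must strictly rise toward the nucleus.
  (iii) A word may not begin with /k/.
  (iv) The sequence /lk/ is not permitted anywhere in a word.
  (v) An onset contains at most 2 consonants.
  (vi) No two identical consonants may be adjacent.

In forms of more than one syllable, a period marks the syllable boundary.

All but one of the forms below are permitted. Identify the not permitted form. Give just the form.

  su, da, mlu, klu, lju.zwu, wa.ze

su — σ1 onset /s/, coda /∅/ ok → permitted
da — σ1 onset /d/, coda /∅/ ok → permitted
mlu — σ1 onset /ml/ (3→4 rises), coda /∅/ ok → permitted
klu — violates constraint (iii): word begins with /k/ → not permitted
lju.zwu — σ1 onset /lj/ (4→5 rises), coda /∅/ ok; σ2 onset /zw/ (2→5 rises), coda /∅/ ok → permitted
wa.ze — σ1 onset /w/, coda /∅/ ok; σ2 onset /z/, coda /∅/ ok → permitted

klu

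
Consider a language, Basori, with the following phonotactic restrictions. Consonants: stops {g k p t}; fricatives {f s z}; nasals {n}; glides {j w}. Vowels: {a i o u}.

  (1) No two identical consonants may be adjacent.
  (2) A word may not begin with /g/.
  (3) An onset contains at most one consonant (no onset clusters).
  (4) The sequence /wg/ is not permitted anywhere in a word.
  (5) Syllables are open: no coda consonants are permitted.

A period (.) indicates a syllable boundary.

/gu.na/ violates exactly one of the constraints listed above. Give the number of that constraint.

2

/gu.na/: word begins with /g/.
This is a violation of constraint 2: "A word may not begin with /g/."
The remaining constraints (1, 3, 4, 5) are satisfied.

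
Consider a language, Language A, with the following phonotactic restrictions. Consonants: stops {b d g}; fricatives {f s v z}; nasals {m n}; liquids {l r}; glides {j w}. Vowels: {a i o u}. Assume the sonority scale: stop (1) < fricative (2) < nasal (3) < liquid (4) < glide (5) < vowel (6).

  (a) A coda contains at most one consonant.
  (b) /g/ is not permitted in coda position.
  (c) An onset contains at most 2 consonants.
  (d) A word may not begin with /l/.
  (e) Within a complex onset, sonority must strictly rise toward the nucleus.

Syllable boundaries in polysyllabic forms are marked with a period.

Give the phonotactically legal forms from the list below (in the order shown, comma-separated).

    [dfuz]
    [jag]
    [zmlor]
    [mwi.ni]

[dfuz], [mwi.ni]

[dfuz] — σ1 onset /df/ (1→2 rises), coda /z/ ok → phonotactically legal
[jag] — violates constraint (b): syllable 1 coda contains /g/ → phonotactically illegal
[zmlor] — violates constraint (c): syllable 1 onset /zml/ has 3 consonants (> 2) → phonotactically illegal
[mwi.ni] — σ1 onset /mw/ (3→5 rises), coda /∅/ ok; σ2 onset /n/, coda /∅/ ok → phonotactically legal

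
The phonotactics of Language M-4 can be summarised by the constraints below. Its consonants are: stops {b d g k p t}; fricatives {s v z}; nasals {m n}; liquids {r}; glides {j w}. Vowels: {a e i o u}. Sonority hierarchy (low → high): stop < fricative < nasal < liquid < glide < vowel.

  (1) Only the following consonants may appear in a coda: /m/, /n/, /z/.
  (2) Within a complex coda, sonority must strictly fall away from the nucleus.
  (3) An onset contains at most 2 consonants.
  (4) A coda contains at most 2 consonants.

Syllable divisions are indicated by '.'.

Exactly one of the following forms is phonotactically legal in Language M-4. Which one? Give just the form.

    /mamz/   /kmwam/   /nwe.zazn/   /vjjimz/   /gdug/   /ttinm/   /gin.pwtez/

/mamz/ — σ1 onset /m/, coda /mz/ (3→2 falls) ok → phonotactically legal
/kmwam/ — violates constraint 3: syllable 1 onset /kmw/ has 3 consonants (> 2) → phonotactically illegal
/nwe.zazn/ — violates constraint 2: syllable 2 coda /zn/: /z/ (fricative, 2) → /n/ (nasal, 3) does not fall → phonotactically illegal
/vjjimz/ — violates constraint 3: syllable 1 onset /vjj/ has 3 consonants (> 2) → phonotactically illegal
/gdug/ — violates constraint 1: syllable 1 coda contains /g/, which is not a licensed coda consonant → phonotactically illegal
/ttinm/ — violates constraint 2: syllable 1 coda /nm/: /n/ (nasal, 3) → /m/ (nasal, 3) does not fall → phonotactically illegal
/gin.pwtez/ — violates constraint 3: syllable 2 onset /pwt/ has 3 consonants (> 2) → phonotactically illegal

/mamz/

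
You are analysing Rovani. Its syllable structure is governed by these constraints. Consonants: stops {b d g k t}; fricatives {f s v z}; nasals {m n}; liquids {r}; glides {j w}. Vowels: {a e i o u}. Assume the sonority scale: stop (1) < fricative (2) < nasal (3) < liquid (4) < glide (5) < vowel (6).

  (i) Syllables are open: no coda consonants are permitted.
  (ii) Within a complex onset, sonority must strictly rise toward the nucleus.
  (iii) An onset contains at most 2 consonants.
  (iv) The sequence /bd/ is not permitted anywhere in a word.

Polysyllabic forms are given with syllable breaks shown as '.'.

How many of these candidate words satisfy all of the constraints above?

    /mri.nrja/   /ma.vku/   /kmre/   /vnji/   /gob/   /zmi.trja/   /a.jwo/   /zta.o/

/mri.nrja/ — violates constraint (iii): syllable 2 onset /nrj/ has 3 consonants (> 2) → not permitted
/ma.vku/ — violates constraint (ii): syllable 2 onset /vk/: /v/ (fricative, 2) → /k/ (stop, 1) does not rise → not permitted
/kmre/ — violates constraint (iii): syllable 1 onset /kmr/ has 3 consonants (> 2) → not permitted
/vnji/ — violates constraint (iii): syllable 1 onset /vnj/ has 3 consonants (> 2) → not permitted
/gob/ — violates constraint (i): syllable 1 coda /b/ has 1 consonant (> 0) → not permitted
/zmi.trja/ — violates constraint (iii): syllable 2 onset /trj/ has 3 consonants (> 2) → not permitted
/a.jwo/ — violates constraint (ii): syllable 2 onset /jw/: /j/ (glide, 5) → /w/ (glide, 5) does not rise → not permitted
/zta.o/ — violates constraint (ii): syllable 1 onset /zt/: /z/ (fricative, 2) → /t/ (stop, 1) does not rise → not permitted
No form is permitted → 0.

0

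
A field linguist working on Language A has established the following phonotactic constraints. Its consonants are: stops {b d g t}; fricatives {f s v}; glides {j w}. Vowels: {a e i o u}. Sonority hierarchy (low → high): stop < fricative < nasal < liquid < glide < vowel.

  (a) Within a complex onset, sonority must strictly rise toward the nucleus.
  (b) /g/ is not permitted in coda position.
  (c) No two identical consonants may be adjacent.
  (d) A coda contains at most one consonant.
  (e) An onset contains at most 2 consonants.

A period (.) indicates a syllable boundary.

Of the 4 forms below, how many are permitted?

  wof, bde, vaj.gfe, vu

wof — σ1 onset /w/, coda /f/ ok → permitted
bde — violates constraint (a): syllable 1 onset /bd/: /b/ (stop, 1) → /d/ (stop, 1) does not rise → not permitted
vaj.gfe — σ1 onset /v/, coda /j/ ok; σ2 onset /gf/ (1→2 rises), coda /∅/ ok → permitted
vu — σ1 onset /v/, coda /∅/ ok → permitted
Permitted: wof, vaj.gfe, vu → 3.

3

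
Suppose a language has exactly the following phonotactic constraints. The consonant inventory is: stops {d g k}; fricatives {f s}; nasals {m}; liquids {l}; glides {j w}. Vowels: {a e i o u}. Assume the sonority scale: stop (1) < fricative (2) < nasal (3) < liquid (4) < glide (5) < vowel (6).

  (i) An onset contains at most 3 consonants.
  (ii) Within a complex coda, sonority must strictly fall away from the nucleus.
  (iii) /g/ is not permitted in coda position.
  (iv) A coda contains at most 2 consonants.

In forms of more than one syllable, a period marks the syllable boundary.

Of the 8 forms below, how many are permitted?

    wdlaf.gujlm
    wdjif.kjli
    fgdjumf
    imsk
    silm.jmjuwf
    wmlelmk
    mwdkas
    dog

2

wdlaf.gujlm — violates constraint (iv): syllable 2 coda /jlm/ has 3 consonants (> 2) → not permitted
wdjif.kjli — σ1 onset /wdj/ (3C), coda /f/ ok; σ2 onset /kjl/ (3C), coda /∅/ ok → permitted
fgdjumf — violates constraint (i): syllable 1 onset /fgdj/ has 4 consonants (> 3) → not permitted
imsk — violates constraint (iv): syllable 1 coda /msk/ has 3 consonants (> 2) → not permitted
silm.jmjuwf — σ1 onset /s/, coda /lm/ (4→3 falls) ok; σ2 onset /jmj/ (3C), coda /wf/ (5→2 falls) ok → permitted
wmlelmk — violates constraint (iv): syllable 1 coda /lmk/ has 3 consonants (> 2) → not permitted
mwdkas — violates constraint (i): syllable 1 onset /mwdk/ has 4 consonants (> 3) → not permitted
dog — violates constraint (iii): syllable 1 coda contains /g/ → not permitted
Permitted: wdjif.kjli, silm.jmjuwf → 2.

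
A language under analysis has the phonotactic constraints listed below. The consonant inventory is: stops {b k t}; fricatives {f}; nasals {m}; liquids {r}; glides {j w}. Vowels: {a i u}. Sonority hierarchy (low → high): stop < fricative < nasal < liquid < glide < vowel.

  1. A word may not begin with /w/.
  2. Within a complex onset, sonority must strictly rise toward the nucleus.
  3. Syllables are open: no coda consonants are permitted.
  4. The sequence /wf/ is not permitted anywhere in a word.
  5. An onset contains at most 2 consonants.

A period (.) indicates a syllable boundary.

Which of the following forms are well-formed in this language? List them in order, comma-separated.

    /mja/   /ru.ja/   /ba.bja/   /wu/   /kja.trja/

/mja/ — σ1 onset /mj/ (3→5 rises), coda /∅/ ok → well-formed
/ru.ja/ — σ1 onset /r/, coda /∅/ ok; σ2 onset /j/, coda /∅/ ok → well-formed
/ba.bja/ — σ1 onset /b/, coda /∅/ ok; σ2 onset /bj/ (1→5 rises), coda /∅/ ok → well-formed
/wu/ — violates constraint 1: word begins with /w/ → ill-formed
/kja.trja/ — violates constraint 5: syllable 2 onset /trj/ has 3 consonants (> 2) → ill-formed

/mja/, /ru.ja/, /ba.bja/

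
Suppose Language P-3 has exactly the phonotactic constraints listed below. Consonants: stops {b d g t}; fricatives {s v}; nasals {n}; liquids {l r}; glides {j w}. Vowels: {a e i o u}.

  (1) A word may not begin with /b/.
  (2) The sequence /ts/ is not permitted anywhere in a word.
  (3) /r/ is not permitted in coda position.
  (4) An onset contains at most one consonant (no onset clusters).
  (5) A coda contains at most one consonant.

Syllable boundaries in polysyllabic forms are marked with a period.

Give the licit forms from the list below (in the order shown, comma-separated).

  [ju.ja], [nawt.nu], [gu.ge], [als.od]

[ju.ja], [gu.ge]

[ju.ja] — σ1 onset /j/, coda /∅/ ok; σ2 onset /j/, coda /∅/ ok → licit
[nawt.nu] — violates constraint 5: syllable 1 coda /wt/ has 2 consonants (> 1) → illicit
[gu.ge] — σ1 onset /g/, coda /∅/ ok; σ2 onset /g/, coda /∅/ ok → licit
[als.od] — violates constraint 5: syllable 1 coda /ls/ has 2 consonants (> 1) → illicit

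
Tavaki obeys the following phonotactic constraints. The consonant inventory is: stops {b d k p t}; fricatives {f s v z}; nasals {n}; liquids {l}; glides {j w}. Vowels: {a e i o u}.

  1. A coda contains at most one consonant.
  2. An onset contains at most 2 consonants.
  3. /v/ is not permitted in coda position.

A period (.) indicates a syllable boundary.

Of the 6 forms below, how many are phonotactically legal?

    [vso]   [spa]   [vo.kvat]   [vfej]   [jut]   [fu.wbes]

[vso] — σ1 onset /vs/ (2C), coda /∅/ ok → phonotactically legal
[spa] — σ1 onset /sp/ (2C), coda /∅/ ok → phonotactically legal
[vo.kvat] — σ1 onset /v/, coda /∅/ ok; σ2 onset /kv/ (2C), coda /t/ ok → phonotactically legal
[vfej] — σ1 onset /vf/ (2C), coda /j/ ok → phonotactically legal
[jut] — σ1 onset /j/, coda /t/ ok → phonotactically legal
[fu.wbes] — σ1 onset /f/, coda /∅/ ok; σ2 onset /wb/ (2C), coda /s/ ok → phonotactically legal
Phonotactically legal: [vso], [spa], [vo.kvat], [vfej], [jut], [fu.wbes] → 6.

6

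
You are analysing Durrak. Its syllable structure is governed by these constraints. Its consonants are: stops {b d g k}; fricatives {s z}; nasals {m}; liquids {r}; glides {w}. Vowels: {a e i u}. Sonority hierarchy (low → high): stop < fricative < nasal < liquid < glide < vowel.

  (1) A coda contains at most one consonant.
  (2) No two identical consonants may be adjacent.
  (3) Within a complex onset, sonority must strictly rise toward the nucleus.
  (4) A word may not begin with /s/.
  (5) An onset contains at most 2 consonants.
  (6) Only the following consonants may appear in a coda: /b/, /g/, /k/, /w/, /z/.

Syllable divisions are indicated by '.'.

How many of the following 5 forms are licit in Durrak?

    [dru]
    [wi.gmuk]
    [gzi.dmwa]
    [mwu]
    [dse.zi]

4

[dru] — σ1 onset /dr/ (1→4 rises), coda /∅/ ok → licit
[wi.gmuk] — σ1 onset /w/, coda /∅/ ok; σ2 onset /gm/ (1→3 rises), coda /k/ ok → licit
[gzi.dmwa] — violates constraint 5: syllable 2 onset /dmw/ has 3 consonants (> 2) → illicit
[mwu] — σ1 onset /mw/ (3→5 rises), coda /∅/ ok → licit
[dse.zi] — σ1 onset /ds/ (1→2 rises), coda /∅/ ok; σ2 onset /z/, coda /∅/ ok → licit
Licit: [dru], [wi.gmuk], [mwu], [dse.zi] → 4.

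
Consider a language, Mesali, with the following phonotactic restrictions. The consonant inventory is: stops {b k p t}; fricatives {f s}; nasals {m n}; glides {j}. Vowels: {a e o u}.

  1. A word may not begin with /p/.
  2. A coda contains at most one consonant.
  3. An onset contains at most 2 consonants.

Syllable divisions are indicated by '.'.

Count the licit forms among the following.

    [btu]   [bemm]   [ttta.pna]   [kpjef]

1

[btu] — σ1 onset /bt/ (2C), coda /∅/ ok → licit
[bemm] — violates constraint 2: syllable 1 coda /mm/ has 2 consonants (> 1) → illicit
[ttta.pna] — violates constraint 3: syllable 1 onset /ttt/ has 3 consonants (> 2) → illicit
[kpjef] — violates constraint 3: syllable 1 onset /kpj/ has 3 consonants (> 2) → illicit
Licit: [btu] → 1.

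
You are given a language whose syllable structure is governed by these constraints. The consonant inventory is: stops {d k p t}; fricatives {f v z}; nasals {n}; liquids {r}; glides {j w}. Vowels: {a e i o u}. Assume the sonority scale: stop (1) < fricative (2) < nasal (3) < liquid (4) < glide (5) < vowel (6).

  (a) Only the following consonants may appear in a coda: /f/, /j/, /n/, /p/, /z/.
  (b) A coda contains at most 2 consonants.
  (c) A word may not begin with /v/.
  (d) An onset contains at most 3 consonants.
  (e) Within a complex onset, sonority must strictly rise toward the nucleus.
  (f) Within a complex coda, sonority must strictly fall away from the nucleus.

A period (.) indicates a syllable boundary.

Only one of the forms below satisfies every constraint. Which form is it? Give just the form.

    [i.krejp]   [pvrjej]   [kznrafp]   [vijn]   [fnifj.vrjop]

[i.krejp]

[i.krejp] — σ1 onset /∅/, coda /∅/ ok; σ2 onset /kr/ (1→4 rises), coda /jp/ (5→1 falls) ok → well-formed
[pvrjej] — violates constraint (d): syllable 1 onset /pvrj/ has 4 consonants (> 3) → ill-formed
[kznrafp] — violates constraint (d): syllable 1 onset /kznr/ has 4 consonants (> 3) → ill-formed
[vijn] — violates constraint (c): word begins with /v/ → ill-formed
[fnifj.vrjop] — violates constraint (f): syllable 1 coda /fj/: /f/ (fricative, 2) → /j/ (glide, 5) does not fall → ill-formed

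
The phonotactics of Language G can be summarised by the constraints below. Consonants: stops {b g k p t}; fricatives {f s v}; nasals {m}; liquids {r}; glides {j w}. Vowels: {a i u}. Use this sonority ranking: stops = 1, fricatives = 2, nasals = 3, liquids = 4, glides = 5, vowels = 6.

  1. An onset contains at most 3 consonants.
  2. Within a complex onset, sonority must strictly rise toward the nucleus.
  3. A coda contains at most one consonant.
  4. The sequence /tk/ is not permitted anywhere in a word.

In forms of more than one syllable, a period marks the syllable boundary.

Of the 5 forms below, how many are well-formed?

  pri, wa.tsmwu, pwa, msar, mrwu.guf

3

pri — σ1 onset /pr/ (1→4 rises), coda /∅/ ok → well-formed
wa.tsmwu — violates constraint 1: syllable 2 onset /tsmw/ has 4 consonants (> 3) → ill-formed
pwa — σ1 onset /pw/ (1→5 rises), coda /∅/ ok → well-formed
msar — violates constraint 2: syllable 1 onset /ms/: /m/ (nasal, 3) → /s/ (fricative, 2) does not rise → ill-formed
mrwu.guf — σ1 onset /mrw/ (3→4→5 rises), coda /∅/ ok; σ2 onset /g/, coda /f/ ok → well-formed
Well-formed: pri, pwa, mrwu.guf → 3.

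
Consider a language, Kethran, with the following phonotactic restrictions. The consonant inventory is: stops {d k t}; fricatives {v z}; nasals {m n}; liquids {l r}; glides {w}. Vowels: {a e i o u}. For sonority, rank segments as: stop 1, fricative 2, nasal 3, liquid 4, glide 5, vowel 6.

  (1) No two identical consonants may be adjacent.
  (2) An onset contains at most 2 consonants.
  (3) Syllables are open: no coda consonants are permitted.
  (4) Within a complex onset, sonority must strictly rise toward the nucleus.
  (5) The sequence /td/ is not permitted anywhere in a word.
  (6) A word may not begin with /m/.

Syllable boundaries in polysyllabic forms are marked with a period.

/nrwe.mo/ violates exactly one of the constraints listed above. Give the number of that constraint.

2

/nrwe.mo/: syllable 1 onset /nrw/ has 3 consonants (> 2).
This is a violation of constraint 2: "An onset contains at most 2 consonants."
The remaining constraints (1, 3, 4, 5, 6) are satisfied.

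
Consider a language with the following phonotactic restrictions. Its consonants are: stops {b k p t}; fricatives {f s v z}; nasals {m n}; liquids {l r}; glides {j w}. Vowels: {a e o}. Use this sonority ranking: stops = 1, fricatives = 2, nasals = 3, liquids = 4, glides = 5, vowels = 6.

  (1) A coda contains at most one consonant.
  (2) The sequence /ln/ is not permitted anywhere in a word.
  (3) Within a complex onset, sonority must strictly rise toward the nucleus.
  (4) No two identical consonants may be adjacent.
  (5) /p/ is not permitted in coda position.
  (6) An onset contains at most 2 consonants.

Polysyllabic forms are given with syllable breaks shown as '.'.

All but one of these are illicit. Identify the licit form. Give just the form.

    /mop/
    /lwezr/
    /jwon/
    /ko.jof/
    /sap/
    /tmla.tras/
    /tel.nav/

/mop/ — violates constraint 5: syllable 1 coda contains /p/ → illicit
/lwezr/ — violates constraint 1: syllable 1 coda /zr/ has 2 consonants (> 1) → illicit
/jwon/ — violates constraint 3: syllable 1 onset /jw/: /j/ (glide, 5) → /w/ (glide, 5) does not rise → illicit
/ko.jof/ — σ1 onset /k/, coda /∅/ ok; σ2 onset /j/, coda /f/ ok → licit
/sap/ — violates constraint 5: syllable 1 coda contains /p/ → illicit
/tmla.tras/ — violates constraint 6: syllable 1 onset /tml/ has 3 consonants (> 2) → illicit
/tel.nav/ — violates constraint 2: contains banned sequence /ln/ → illicit

/ko.jof/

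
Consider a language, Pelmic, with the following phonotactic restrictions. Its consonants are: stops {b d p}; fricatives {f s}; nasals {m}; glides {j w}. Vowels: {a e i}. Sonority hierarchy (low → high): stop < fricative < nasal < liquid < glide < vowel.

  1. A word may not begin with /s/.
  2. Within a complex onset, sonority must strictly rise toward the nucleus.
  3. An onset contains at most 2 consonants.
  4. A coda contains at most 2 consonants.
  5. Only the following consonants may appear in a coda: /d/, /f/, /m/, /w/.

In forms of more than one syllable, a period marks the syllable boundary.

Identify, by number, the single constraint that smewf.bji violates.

1

smewf.bji: word begins with /s/.
This is a violation of constraint 1: "A word may not begin with /s/."
The remaining constraints (2, 3, 4, 5) are satisfied.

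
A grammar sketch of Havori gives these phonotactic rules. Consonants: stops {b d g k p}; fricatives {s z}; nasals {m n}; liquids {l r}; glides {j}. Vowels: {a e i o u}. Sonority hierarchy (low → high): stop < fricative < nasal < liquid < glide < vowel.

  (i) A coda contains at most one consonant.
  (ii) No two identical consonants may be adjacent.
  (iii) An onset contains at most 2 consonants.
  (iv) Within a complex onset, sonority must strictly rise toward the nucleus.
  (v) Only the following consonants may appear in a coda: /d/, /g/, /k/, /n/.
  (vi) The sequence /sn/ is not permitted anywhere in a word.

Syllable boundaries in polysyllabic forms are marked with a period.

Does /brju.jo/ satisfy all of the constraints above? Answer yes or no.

no

/brju.jo/ — violates constraint (iii): syllable 1 onset /brj/ has 3 consonants (> 2) → illicit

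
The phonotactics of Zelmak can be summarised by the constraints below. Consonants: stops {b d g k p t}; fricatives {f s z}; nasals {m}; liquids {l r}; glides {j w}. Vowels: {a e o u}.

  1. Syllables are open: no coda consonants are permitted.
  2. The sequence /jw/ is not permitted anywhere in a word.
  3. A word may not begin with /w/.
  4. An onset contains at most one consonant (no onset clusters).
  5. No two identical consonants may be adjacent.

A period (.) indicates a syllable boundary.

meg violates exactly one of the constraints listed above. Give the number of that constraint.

1

meg: syllable 1 coda /g/ has 1 consonant (> 0).
This is a violation of constraint 1: "Syllables are open: no coda consonants are permitted."
The remaining constraints (2, 3, 4, 5) are satisfied.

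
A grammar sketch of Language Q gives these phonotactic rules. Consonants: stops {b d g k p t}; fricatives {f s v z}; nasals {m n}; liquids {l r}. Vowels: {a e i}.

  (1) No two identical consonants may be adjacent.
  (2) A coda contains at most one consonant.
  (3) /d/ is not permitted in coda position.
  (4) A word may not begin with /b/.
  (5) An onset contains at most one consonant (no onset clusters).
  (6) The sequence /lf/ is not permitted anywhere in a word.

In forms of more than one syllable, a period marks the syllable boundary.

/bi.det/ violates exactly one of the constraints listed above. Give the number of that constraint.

/bi.det/: word begins with /b/.
This is a violation of constraint 4: "A word may not begin with /b/."
The remaining constraints (1, 2, 3, 5, 6) are satisfied.

4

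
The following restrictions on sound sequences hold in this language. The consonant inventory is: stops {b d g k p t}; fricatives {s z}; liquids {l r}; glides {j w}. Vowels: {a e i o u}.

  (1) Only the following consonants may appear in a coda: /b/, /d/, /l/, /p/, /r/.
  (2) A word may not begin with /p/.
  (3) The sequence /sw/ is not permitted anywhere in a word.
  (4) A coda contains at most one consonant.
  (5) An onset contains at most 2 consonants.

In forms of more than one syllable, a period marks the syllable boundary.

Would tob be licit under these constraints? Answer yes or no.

yes

tob — σ1 onset /t/, coda /b/ ok → licit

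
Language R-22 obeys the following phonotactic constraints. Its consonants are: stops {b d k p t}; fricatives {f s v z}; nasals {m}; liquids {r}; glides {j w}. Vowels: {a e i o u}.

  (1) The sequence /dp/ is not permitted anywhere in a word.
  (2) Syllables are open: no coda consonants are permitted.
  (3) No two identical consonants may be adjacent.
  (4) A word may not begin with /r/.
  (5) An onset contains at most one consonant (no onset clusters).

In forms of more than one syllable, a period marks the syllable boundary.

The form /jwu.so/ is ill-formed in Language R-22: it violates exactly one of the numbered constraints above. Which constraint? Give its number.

/jwu.so/: syllable 1 onset /jw/ has 2 consonants (> 1).
This is a violation of constraint 5: "An onset contains at most one consonant (no onset clusters)."
The remaining constraints (1, 2, 3, 4) are satisfied.

5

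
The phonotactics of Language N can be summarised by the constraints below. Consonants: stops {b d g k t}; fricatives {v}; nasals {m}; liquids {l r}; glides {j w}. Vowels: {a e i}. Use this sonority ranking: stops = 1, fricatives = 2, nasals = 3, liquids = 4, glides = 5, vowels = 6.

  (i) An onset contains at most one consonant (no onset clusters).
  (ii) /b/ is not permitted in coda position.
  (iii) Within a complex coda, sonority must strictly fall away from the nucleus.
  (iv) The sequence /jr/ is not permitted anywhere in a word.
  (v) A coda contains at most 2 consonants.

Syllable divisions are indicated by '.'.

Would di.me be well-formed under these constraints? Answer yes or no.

di.me — σ1 onset /d/, coda /∅/ ok; σ2 onset /m/, coda /∅/ ok → well-formed

yes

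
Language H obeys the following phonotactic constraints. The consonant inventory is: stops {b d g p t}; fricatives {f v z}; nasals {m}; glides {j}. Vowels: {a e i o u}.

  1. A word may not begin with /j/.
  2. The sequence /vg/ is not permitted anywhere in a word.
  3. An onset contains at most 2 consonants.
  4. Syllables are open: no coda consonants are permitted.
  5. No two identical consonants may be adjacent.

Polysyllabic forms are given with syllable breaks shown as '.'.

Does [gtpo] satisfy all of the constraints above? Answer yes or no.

no

[gtpo] — violates constraint 3: syllable 1 onset /gtp/ has 3 consonants (> 2) → phonotactically illegal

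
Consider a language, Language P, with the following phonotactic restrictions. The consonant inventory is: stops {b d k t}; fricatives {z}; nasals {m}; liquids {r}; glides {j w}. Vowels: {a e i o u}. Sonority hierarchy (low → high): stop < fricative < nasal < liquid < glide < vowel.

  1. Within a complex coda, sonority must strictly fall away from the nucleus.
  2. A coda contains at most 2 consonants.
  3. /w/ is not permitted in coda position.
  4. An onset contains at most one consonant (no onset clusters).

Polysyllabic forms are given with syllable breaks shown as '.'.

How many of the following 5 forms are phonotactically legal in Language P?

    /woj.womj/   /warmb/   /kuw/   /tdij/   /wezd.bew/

/woj.womj/ — violates constraint 1: syllable 2 coda /mj/: /m/ (nasal, 3) → /j/ (glide, 5) does not fall → phonotactically illegal
/warmb/ — violates constraint 2: syllable 1 coda /rmb/ has 3 consonants (> 2) → phonotactically illegal
/kuw/ — violates constraint 3: syllable 1 coda contains /w/ → phonotactically illegal
/tdij/ — violates constraint 4: syllable 1 onset /td/ has 2 consonants (> 1) → phonotactically illegal
/wezd.bew/ — violates constraint 3: syllable 2 coda contains /w/ → phonotactically illegal
No form is phonotactically legal → 0.

0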